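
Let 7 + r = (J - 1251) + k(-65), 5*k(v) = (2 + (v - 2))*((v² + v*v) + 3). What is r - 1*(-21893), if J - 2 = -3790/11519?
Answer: -1028097578/11519 ≈ -89252.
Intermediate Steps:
k(v) = v*(3 + 2*v²)/5 (k(v) = ((2 + (v - 2))*((v² + v*v) + 3))/5 = ((2 + (-2 + v))*((v² + v²) + 3))/5 = (v*(2*v² + 3))/5 = (v*(3 + 2*v²))/5 = v*(3 + 2*v²)/5)
J = 19248/11519 (J = 2 - 3790/11519 = 19248/11519 ≈ 1.6710)
r = -1280283045/11519 (r = -7 + ((19248/11519 - 1251) + (⅕)*(-65)*(3 + 2*(-65)²)) = -7 + (-14391021/11519 + (⅕)*(-65)*(3 + 2*4225)) = -7 + (-14391021/11519 + (⅕)*(-65)*(3 + 8450)) = -7 + (-14391021/11519 + (⅕)*(-65)*8453) = -7 + (-14391021/11519 - 109889) = -7 - 1280202412/11519 = -1280283045/11519 ≈ -1.1115e+5)
r - 1*(-21893) = -1280283045/11519 - 1*(-21893) = -1280283045/11519 + 21893 = -1028097578/11519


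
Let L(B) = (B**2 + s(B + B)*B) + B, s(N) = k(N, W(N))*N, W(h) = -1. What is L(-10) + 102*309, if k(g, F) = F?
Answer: 31408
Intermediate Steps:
s(N) = -N
L(B) = B - B**2 (L(B) = (B**2 + (-(B + B))*B) + B = (B**2 + (-2*B)*B) + B = (B**2 - 2*B**2) + B = -B**2 + B = B - B**2)
L(-10) + 102*309 = -10*(1 - 1*(-10)) + 102*309 = -10*(1 + 10) + 31518 = -10*11 + 31518 = -110 + 31518 = 31408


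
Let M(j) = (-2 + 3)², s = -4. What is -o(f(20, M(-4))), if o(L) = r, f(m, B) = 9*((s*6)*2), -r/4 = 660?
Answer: 2640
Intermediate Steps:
r = -2640 (r = -4*660 = -2640)
M(j) = 1 (M(j) = 1² = 1)
f(m, B) = -432 (f(m, B) = 9*(-4*6*2) = 9*(-24*2) = 9*(-48) = -432)
o(L) = -2640
-o(f(20, M(-4))) = -1*(-2640) = 2640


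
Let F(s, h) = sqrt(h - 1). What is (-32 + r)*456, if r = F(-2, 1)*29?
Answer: -14592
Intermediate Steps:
F(s, h) = sqrt(-1 + h)
r = 0 (r = sqrt(-1 + 1)*29 = sqrt(0)*29 = 0*29 = 0)
(-32 + r)*456 = (-32 + 0)*456 = -32*456 = -14592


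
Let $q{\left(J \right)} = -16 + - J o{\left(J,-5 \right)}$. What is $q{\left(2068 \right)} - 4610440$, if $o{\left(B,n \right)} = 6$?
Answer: $-4622864$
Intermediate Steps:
$q{\left(J \right)} = -16 - 6 J$ ($q{\left(J \right)} = -16 + - J 6 = -16 - 6 J$)
$q{\left(2068 \right)} - 4610440 = \left(-16 - 12408\right) - 4610440 = -12424 - 4610440 = -4622864$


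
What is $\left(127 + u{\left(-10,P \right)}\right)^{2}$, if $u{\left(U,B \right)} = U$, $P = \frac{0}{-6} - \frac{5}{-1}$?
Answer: $13689$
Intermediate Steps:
$P = 5$ ($P = 0 \left(- \frac{1}{6}\right) - -5 = 0 + 5 = 5$)
$\left(127 + u{\left(-10,P \right)}\right)^{2} = \left(127 - 10\right)^{2} = 117^{2} = 13689$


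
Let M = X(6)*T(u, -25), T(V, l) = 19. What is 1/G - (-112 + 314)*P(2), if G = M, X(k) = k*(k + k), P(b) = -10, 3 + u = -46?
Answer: 2763361/1368 ≈ 2020.0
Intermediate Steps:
u = -49 (u = -3 - 46 = -49)
X(k) = 2*k**2 (X(k) = k*(2*k) = 2*k**2)
M = 1368 (M = (2*6**2)*19 = (2*36)*19 = 72*19 = 1368)
G = 1368
1/G - (-112 + 314)*P(2) = 1/1368 - (-112 + 314)*(-10) = 1/1368 - 202*(-10) = 1/1368 - 1*(-2020) = 1/1368 + 2020 = 2763361/1368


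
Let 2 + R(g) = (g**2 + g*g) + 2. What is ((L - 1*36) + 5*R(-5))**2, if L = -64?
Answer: 22500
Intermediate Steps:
R(g) = 2*g**2 (R(g) = -2 + ((g**2 + g*g) + 2) = -2 + ((g**2 + g**2) + 2) = -2 + (2*g**2 + 2) = -2 + (2 + 2*g**2) = 2*g**2)
((L - 1*36) + 5*R(-5))**2 = ((-64 - 1*36) + 5*(2*(-5)**2))**2 = ((-64 - 36) + 5*(2*25))**2 = (-100 + 5*50)**2 = (-100 + 250)**2 = 150**2 = 22500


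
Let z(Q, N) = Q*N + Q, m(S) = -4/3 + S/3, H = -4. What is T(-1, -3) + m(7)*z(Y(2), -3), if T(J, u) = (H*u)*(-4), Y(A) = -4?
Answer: -40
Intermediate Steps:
m(S) = -4/3 + S/3 (m(S) = -4*⅓ + S*(⅓) = -4/3 + S/3)
T(J, u) = 16*u (T(J, u) = -4*u*(-4) = 16*u)
z(Q, N) = Q + N*Q (z(Q, N) = N*Q + Q = Q + N*Q)
T(-1, -3) + m(7)*z(Y(2), -3) = 16*(-3) + (-4/3 + (⅓)*7)*(-4*(1 - 3)) = -48 + (-4/3 + 7/3)*(-4*(-2)) = -48 + 1*8 = -48 + 8 = -40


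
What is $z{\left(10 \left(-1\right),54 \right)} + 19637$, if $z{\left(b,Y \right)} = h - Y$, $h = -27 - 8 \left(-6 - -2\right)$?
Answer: $19588$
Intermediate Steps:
$h = 5$ ($h = -27 - 8 \left(-6 + 2\right) = -27 - -32 = -27 + 32 = 5$)
$z{\left(b,Y \right)} = 5 - Y$
$z{\left(10 \left(-1\right),54 \right)} + 19637 = \left(5 - 54\right) + 19637 = -49 + 19637 = 19588$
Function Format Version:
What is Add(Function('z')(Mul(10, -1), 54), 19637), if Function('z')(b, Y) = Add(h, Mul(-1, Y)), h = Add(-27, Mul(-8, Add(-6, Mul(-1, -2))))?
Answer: 19588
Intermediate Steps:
h = 5 (h = Add(-27, Mul(-8, Add(-6, 2))) = Add(-27, Mul(-8, -4)) = Add(-27, 32) = 5)
Function('z')(b, Y) = Add(5, Mul(-1, Y))
Add(Function('z')(Mul(10, -1), 54), 19637) = Add(Add(5, Mul(-1, 54)), 19637) = Add(Add(5, -54), 19637) = Add(-49, 19637) = 19588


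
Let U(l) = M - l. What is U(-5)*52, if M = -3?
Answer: 104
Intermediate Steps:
U(l) = -3 - l
U(-5)*52 = (-3 - 1*(-5))*52 = (-3 + 5)*52 = 2*52 = 104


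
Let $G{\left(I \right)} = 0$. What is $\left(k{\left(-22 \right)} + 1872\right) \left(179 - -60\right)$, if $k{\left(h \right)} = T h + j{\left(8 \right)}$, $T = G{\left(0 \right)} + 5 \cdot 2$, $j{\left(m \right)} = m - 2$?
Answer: $396262$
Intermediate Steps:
$j{\left(m \right)} = -2 + m$ ($j{\left(m \right)} = m - 2 = -2 + m$)
$T = 10$ ($T = 0 + 5 \cdot 2 = 0 + 10 = 10$)
$k{\left(h \right)} = 6 + 10 h$ ($k{\left(h \right)} = 10 h + \left(-2 + 8\right) = 10 h + 6 = 6 + 10 h$)
$\left(k{\left(-22 \right)} + 1872\right) \left(179 - -60\right) = \left(\left(6 + 10 \left(-22\right)\right) + 1872\right) \left(179 - -60\right) = \left(\left(6 - 220\right) + 1872\right) \left(179 + 60\right) = \left(-214 + 1872\right) 239 = 1658 \cdot 239 = 396262$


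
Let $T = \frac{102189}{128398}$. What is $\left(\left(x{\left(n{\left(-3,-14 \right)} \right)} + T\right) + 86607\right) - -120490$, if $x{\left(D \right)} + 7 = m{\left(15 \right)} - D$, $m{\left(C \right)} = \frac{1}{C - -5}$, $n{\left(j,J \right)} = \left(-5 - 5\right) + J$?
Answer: $\frac{265931319809}{1283980} \approx 2.0711 \cdot 10^{5}$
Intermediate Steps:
$n{\left(j,J \right)} = -10 + J$
$T = \frac{102189}{128398}$ ($T = 102189 \cdot \frac{1}{128398} = \frac{102189}{128398} \approx 0.79588$)
$m{\left(C \right)} = \frac{1}{5 + C}$ ($m{\left(C \right)} = \frac{1}{C + 5} = \frac{1}{5 + C}$)
$x{\left(D \right)} = - \frac{139}{20} - D$ ($x{\left(D \right)} = -7 - \left(D - \frac{1}{5 + 15}\right) = -7 - \left(- \frac{1}{20} + D\right) = - \frac{139}{20} - D$)
$\left(\left(x{\left(n{\left(-3,-14 \right)} \right)} + T\right) + 86607\right) - -120490 = \left(\left(\left(- \frac{139}{20} - \left(-10 - 14\right)\right) + \frac{102189}{128398}\right) + 86607\right) - -120490 = \left(\left(\left(- \frac{139}{20} - -24\right) + \frac{102189}{128398}\right) + 86607\right) + 120490 = \left(\left(\left(- \frac{139}{20} + 24\right) + \frac{102189}{128398}\right) + 86607\right) + 120490 = \left(\left(\frac{341}{20} + \frac{102189}{128398}\right) + 86607\right) + 120490 = \left(\frac{22913749}{1283980} + 86607\right) + 120490 = \frac{111224569609}{1283980} + 120490 = \frac{265931319809}{1283980}$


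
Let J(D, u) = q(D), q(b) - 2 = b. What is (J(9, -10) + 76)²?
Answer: 7569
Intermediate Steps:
q(b) = 2 + b
J(D, u) = 2 + D
(J(9, -10) + 76)² = ((2 + 9) + 76)² = (11 + 76)² = 87² = 7569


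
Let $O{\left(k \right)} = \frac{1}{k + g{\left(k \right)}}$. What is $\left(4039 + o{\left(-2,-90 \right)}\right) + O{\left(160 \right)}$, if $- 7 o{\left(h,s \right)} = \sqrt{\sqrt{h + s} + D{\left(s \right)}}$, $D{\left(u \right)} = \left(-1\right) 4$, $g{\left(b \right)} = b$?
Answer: $\frac{1292481}{320} - \frac{\sqrt{-4 + 2 i \sqrt{23}}}{7} \approx 4038.7 - 0.38322 i$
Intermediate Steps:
$D{\left(u \right)} = -4$
$O{\left(k \right)} = \frac{1}{2 k}$ ($O{\left(k \right)} = \frac{1}{k + k} = \frac{1}{2 k}$)
$o{\left(h,s \right)} = - \frac{\sqrt{-4 + \sqrt{h + s}}}{7}$ ($o{\left(h,s \right)} = - \frac{\sqrt{\sqrt{h + s} - 4}}{7} = - \frac{\sqrt{-4 + \sqrt{h + s}}}{7}$)
$\left(4039 + o{\left(-2,-90 \right)}\right) + O{\left(160 \right)} = \left(4039 - \frac{\sqrt{-4 + \sqrt{-2 - 90}}}{7}\right) + \frac{1}{2 \cdot 160} = \left(4039 - \frac{\sqrt{-4 + \sqrt{-92}}}{7}\right) + \frac{1}{2} \cdot \frac{1}{160} = \left(4039 - \frac{\sqrt{-4 + 2 i \sqrt{23}}}{7}\right) + \frac{1}{320} = \frac{1292481}{320} - \frac{\sqrt{-4 + 2 i \sqrt{23}}}{7}$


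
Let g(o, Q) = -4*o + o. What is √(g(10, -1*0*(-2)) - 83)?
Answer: I*√113 ≈ 10.63*I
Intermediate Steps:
g(o, Q) = -3*o
√(g(10, -1*0*(-2)) - 83) = √(-3*10 - 83) = √(-30 - 83) = √(-113) = I*√113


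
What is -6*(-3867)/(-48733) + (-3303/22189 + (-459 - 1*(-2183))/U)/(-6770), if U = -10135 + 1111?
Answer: -7862218621784569/16515382689985440 ≈ -0.47605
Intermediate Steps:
U = -9024
-6*(-3867)/(-48733) + (-3303/22189 + (-459 - 1*(-2183))/U)/(-6770) = -6*(-3867)/(-48733) + (-3303/22189 + (-459 - 1*(-2183))/(-9024))/(-6770) = 23202*(-1/48733) + (-3303*1/22189 + (-459 + 2183)*(-1/9024))*(-1/6770) = -23202/48733 + (-3303/22189 + 1724*(-1/9024))*(-1/6770) = -23202/48733 + (-3303/22189 - 431/2256)*(-1/6770) = -23202/48733 - 17015027/50058384*(-1/6770) = -23202/48733 + 17015027/338895259680 = -7862218621784569/16515382689985440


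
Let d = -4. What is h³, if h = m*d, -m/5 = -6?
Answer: -1728000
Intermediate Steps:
m = 30 (m = -5*(-6) = 30)
h = -120 (h = 30*(-4) = -120)
h³ = (-120)³ = -1728000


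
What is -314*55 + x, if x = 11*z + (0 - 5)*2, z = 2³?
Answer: -17192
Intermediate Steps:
z = 8
x = 78 (x = 11*8 + (0 - 5)*2 = 88 - 5*2 = 88 - 10 = 78)
-314*55 + x = -314*55 + 78 = -17270 + 78 = -17192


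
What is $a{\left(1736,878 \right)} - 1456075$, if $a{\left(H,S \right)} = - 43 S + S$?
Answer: $-1492951$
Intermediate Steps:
$a{\left(H,S \right)} = - 42 S$
$a{\left(1736,878 \right)} - 1456075 = \left(-42\right) 878 - 1456075 = -36876 - 1456075 = -1492951$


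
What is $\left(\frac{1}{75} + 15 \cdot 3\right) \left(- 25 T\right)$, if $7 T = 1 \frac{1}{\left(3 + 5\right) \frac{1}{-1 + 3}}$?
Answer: $- \frac{844}{21} \approx -40.19$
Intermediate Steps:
$T = \frac{1}{28}$ ($T = \frac{1 \frac{1}{\left(3 + 5\right) \frac{1}{-1 + 3}}}{7} = \frac{1 \frac{1}{8 \cdot \frac{1}{2}}}{7} = \frac{1 \cdot \frac{1}{4}}{7} = \frac{1}{7} \cdot \frac{1}{4} = \frac{1}{28} \approx 0.035714$)
$\left(\frac{1}{75} + 15 \cdot 3\right) \left(- 25 T\right) = \left(\frac{1}{75} + 15 \cdot 3\right) \left(\left(-25\right) \frac{1}{28}\right) = \left(\frac{1}{75} + 45\right) \left(- \frac{25}{28}\right) = \frac{3376}{75} \left(- \frac{25}{28}\right) = - \frac{844}{21}$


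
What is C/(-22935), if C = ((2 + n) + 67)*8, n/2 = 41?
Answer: -1208/22935 ≈ -0.052671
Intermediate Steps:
n = 82 (n = 2*41 = 82)
C = 1208 (C = ((2 + 82) + 67)*8 = (84 + 67)*8 = 151*8 = 1208)
C/(-22935) = 1208/(-22935) = 1208*(-1/22935) = -1208/22935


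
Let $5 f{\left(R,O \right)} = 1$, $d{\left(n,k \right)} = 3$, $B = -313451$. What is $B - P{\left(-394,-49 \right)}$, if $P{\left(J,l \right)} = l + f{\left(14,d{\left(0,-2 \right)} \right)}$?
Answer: $- \frac{1567011}{5} \approx -3.134 \cdot 10^{5}$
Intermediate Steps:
$f{\left(R,O \right)} = \frac{1}{5}$ ($f{\left(R,O \right)} = \frac{1}{5} \cdot 1 = \frac{1}{5}$)
$P{\left(J,l \right)} = \frac{1}{5} + l$ ($P{\left(J,l \right)} = l + \frac{1}{5} = \frac{1}{5} + l$)
$B - P{\left(-394,-49 \right)} = -313451 - \left(\frac{1}{5} - 49\right) = -313451 - - \frac{244}{5} = -313451 + \frac{244}{5} = - \frac{1567011}{5}$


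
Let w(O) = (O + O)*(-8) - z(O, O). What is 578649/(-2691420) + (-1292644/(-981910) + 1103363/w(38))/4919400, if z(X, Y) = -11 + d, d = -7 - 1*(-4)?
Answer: -13860080297254847929/64353251381248566000 ≈ -0.21537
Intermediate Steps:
d = -3 (d = -7 + 4 = -3)
z(X, Y) = -14 (z(X, Y) = -11 - 3 = -14)
w(O) = 14 - 16*O (w(O) = (O + O)*(-8) - 1*(-14) = (2*O)*(-8) + 14 = -16*O + 14 = 14 - 16*O)
578649/(-2691420) + (-1292644/(-981910) + 1103363/w(38))/4919400 = 578649/(-2691420) + (-1292644/(-981910) + 1103363/(14 - 16*38))/4919400 = 578649*(-1/2691420) + (-1292644*(-1/981910) + 1103363/(14 - 608))*(1/4919400) = -192883/897140 + (646322/490955 + 1103363/(-594))*(1/4919400) = -192883/897140 + (646322/490955 + 1103363*(-1/594))*(1/4919400) = -192883/897140 + (646322/490955 - 1103363/594)*(1/4919400) = -192883/897140 - 541317666397/291627270*1/4919400 = -192883/897140 - 541317666397/1434631192038000 = -13860080297254847929/64353251381248566000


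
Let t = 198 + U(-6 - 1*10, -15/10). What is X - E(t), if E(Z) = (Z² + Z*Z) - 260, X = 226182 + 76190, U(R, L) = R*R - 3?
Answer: -104170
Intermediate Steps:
U(R, L) = -3 + R² (U(R, L) = R² - 3 = -3 + R²)
X = 302372
t = 451 (t = 198 + (-3 + (-6 - 1*10)²) = 198 + (-3 + (-6 - 10)²) = 198 + (-3 + (-16)²) = 198 + (-3 + 256) = 198 + 253 = 451)
E(Z) = -260 + 2*Z² (E(Z) = (Z² + Z²) - 260 = 2*Z² - 260 = -260 + 2*Z²)
X - E(t) = 302372 - (-260 + 2*451²) = 302372 - (-260 + 2*203401) = 302372 - (-260 + 406802) = 302372 - 1*406542 = 302372 - 406542 = -104170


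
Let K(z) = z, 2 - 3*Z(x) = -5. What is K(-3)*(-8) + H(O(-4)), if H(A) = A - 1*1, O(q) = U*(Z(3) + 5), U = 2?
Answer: 113/3 ≈ 37.667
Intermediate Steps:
Z(x) = 7/3 (Z(x) = ⅔ - ⅓*(-5) = ⅔ + 5/3 = 7/3)
O(q) = 44/3 (O(q) = 2*(7/3 + 5) = 2*(22/3) = 44/3)
H(A) = -1 + A (H(A) = A - 1 = -1 + A)
K(-3)*(-8) + H(O(-4)) = -3*(-8) + (-1 + 44/3) = 24 + 41/3 = 113/3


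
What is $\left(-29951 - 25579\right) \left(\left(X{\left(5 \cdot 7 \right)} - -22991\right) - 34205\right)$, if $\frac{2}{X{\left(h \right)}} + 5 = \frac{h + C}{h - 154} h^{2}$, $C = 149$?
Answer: $\frac{4020860930544}{6457} \approx 6.2271 \cdot 10^{8}$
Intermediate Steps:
$X{\left(h \right)} = \frac{2}{-5 + \frac{h^{2} \left(149 + h\right)}{-154 + h}}$ ($X{\left(h \right)} = \frac{2}{-5 + \frac{h + 149}{h - 154} h^{2}} = \frac{2}{-5 + \frac{149 + h}{-154 + h} h^{2}} = \frac{2}{-5 + \frac{h^{2} \left(149 + h\right)}{-154 + h}}$)
$\left(-29951 - 25579\right) \left(\left(X{\left(5 \cdot 7 \right)} - -22991\right) - 34205\right) = \left(-29951 - 25579\right) \left(\left(\frac{2 \left(-154 + 5 \cdot 7\right)}{770 + \left(5 \cdot 7\right)^{3} - 5 \cdot 5 \cdot 7 + 149 \left(5 \cdot 7\right)^{2}} - -22991\right) - 34205\right) = \left(-29951 - 25579\right) \left(\left(\frac{2 \left(-154 + 35\right)}{770 + 35^{3} - 175 + 149 \cdot 35^{2}} + 22991\right) - 34205\right) = - 55530 \left(\left(2 \frac{1}{770 + 42875 - 175 + 149 \cdot 1225} \left(-119\right) + 22991\right) - 34205\right) = - 55530 \left(\left(2 \frac{1}{770 + 42875 - 175 + 182525} \left(-119\right) + 22991\right) - 34205\right) = - 55530 \left(\left(2 \cdot \frac{1}{225995} \left(-119\right) + 22991\right) - 34205\right) = - 55530 \left(\left(- \frac{34}{32285} + 22991\right) - 34205\right) = - 55530 \left(\frac{742264401}{32285} - 34205\right) = \left(-55530\right) \left(- \frac{362044024}{32285}\right) = \frac{4020860930544}{6457}$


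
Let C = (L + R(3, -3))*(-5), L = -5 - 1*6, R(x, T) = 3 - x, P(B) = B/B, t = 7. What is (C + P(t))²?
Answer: 3136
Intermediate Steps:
P(B) = 1
L = -11 (L = -5 - 6 = -11)
C = 55 (C = (-11 + (3 - 1*3))*(-5) = (-11 + (3 - 3))*(-5) = (-11 + 0)*(-5) = -11*(-5) = 55)
(C + P(t))² = (55 + 1)² = 56² = 3136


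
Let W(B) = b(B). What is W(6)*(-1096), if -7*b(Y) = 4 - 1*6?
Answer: -2192/7 ≈ -313.14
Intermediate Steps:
b(Y) = 2/7 (b(Y) = -(4 - 1*6)/7 = -(4 - 6)/7 = -⅐*(-2) = 2/7)
W(B) = 2/7
W(6)*(-1096) = (2/7)*(-1096) = -2192/7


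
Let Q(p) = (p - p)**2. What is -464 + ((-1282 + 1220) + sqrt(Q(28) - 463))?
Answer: -526 + I*sqrt(463) ≈ -526.0 + 21.517*I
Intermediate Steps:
Q(p) = 0 (Q(p) = 0**2 = 0)
-464 + ((-1282 + 1220) + sqrt(Q(28) - 463)) = -464 + ((-1282 + 1220) + sqrt(0 - 463)) = -464 + (-62 + sqrt(-463)) = -464 + (-62 + I*sqrt(463)) = -526 + I*sqrt(463)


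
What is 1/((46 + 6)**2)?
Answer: 1/2704 ≈ 0.00036982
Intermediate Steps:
1/((46 + 6)**2) = 1/(52**2) = 1/2704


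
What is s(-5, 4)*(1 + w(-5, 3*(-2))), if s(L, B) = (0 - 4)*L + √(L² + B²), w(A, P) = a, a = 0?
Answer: 20 + √41 ≈ 26.403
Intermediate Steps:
w(A, P) = 0
s(L, B) = √(B² + L²) - 4*L (s(L, B) = -4*L + √(B² + L²) = √(B² + L²) - 4*L)
s(-5, 4)*(1 + w(-5, 3*(-2))) = (√(4² + (-5)²) - 4*(-5))*(1 + 0) = (√(16 + 25) + 20)*1 = (√41 + 20)*1 = (20 + √41)*1 = 20 + √41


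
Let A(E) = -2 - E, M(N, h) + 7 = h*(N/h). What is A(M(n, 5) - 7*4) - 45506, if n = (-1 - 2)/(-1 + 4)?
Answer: -45472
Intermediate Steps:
n = -1 (n = -3/3 = -3*⅓ = -1)
M(N, h) = -7 + N (M(N, h) = -7 + h*(N/h) = -7 + N)
A(M(n, 5) - 7*4) - 45506 = (-2 - ((-7 - 1) - 7*4)) - 45506 = (-2 - (-8 - 28)) - 45506 = (-2 - 1*(-36)) - 45506 = (-2 + 36) - 45506 = 34 - 45506 = -45472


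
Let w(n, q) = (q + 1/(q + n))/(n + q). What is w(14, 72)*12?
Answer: 18579/1849 ≈ 10.048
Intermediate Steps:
w(n, q) = (q + 1/(n + q))/(n + q)
w(14, 72)*12 = ((1 + 72² + 14*72)/(14 + 72)²)*12 = ((1 + 5184 + 1008)/86²)*12 = ((1/7396)*6193)*12 = (6193/7396)*12 = 18579/1849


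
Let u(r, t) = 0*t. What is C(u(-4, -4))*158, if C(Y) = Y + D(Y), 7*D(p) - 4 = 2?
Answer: 948/7 ≈ 135.43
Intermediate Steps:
D(p) = 6/7 (D(p) = 4/7 + (⅐)*2 = 4/7 + 2/7 = 6/7)
u(r, t) = 0
C(Y) = 6/7 + Y (C(Y) = Y + 6/7 = 6/7 + Y)
C(u(-4, -4))*158 = (6/7 + 0)*158 = (6/7)*158 = 948/7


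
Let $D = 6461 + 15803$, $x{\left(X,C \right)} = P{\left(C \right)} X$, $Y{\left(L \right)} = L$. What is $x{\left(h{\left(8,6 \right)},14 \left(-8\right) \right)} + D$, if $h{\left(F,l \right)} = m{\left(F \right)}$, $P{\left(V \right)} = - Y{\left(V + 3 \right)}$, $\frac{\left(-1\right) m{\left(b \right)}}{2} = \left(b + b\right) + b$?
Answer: $17032$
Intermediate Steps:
$m{\left(b \right)} = - 6 b$ ($m{\left(b \right)} = - 2 \left(\left(b + b\right) + b\right) = - 2 \left(2 b + b\right) = - 2 \cdot 3 b = - 6 b$)
$P{\left(V \right)} = -3 - V$ ($P{\left(V \right)} = - (V + 3) = - (3 + V) = -3 - V$)
$h{\left(F,l \right)} = - 6 F$
$x{\left(X,C \right)} = X \left(-3 - C\right)$ ($x{\left(X,C \right)} = \left(-3 - C\right) X = X \left(-3 - C\right)$)
$D = 22264$
$x{\left(h{\left(8,6 \right)},14 \left(-8\right) \right)} + D = - \left(-6\right) 8 \left(3 + 14 \left(-8\right)\right) + 22264 = \left(-1\right) \left(-48\right) \left(3 - 112\right) + 22264 = \left(-1\right) \left(-48\right) \left(-109\right) + 22264 = -5232 + 22264 = 17032$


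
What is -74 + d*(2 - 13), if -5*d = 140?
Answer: 234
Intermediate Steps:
d = -28 (d = -1/5*140 = -28)
-74 + d*(2 - 13) = -74 - 28*(2 - 13) = -74 - 28*(-11) = -74 + 308 = 234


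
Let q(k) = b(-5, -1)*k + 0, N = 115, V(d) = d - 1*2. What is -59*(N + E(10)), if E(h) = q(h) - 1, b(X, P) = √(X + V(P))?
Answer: -6726 - 1180*I*√2 ≈ -6726.0 - 1668.8*I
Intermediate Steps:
V(d) = -2 + d (V(d) = d - 2 = -2 + d)
b(X, P) = √(-2 + P + X) (b(X, P) = √(X + (-2 + P)) = √(-2 + P + X))
q(k) = 2*I*k*√2 (q(k) = √(-2 - 1 - 5)*k + 0 = √(-8)*k + 0 = (2*I*√2)*k + 0 = 2*I*k*√2 + 0 = 2*I*k*√2)
E(h) = -1 + 2*I*h*√2 (E(h) = 2*I*h*√2 - 1 = -1 + 2*I*h*√2)
-59*(N + E(10)) = -59*(115 + (-1 + 2*I*10*√2)) = -59*(115 + (-1 + 20*I*√2)) = -59*(114 + 20*I*√2) = -6726 - 1180*I*√2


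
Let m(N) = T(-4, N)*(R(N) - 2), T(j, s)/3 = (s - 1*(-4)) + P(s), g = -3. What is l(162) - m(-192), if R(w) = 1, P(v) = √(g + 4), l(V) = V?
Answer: -399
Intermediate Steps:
P(v) = 1 (P(v) = √(-3 + 4) = √1 = 1)
T(j, s) = 15 + 3*s (T(j, s) = 3*((s - 1*(-4)) + 1) = 3*((s + 4) + 1) = 3*((4 + s) + 1) = 3*(5 + s) = 15 + 3*s)
m(N) = -15 - 3*N (m(N) = (15 + 3*N)*(1 - 2) = (15 + 3*N)*(-1) = -15 - 3*N)
l(162) - m(-192) = 162 - (-15 - 3*(-192)) = 162 - (-15 + 576) = 162 - 1*561 = 162 - 561 = -399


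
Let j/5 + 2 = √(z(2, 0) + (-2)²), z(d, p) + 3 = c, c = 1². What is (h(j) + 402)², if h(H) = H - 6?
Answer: 149046 + 3860*√2 ≈ 1.5450e+5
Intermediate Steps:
c = 1
z(d, p) = -2 (z(d, p) = -3 + 1 = -2)
j = -10 + 5*√2 (j = -10 + 5*√(-2 + (-2)²) = -10 + 5*√(-2 + 4) = -10 + 5*√2 ≈ -2.9289)
h(H) = -6 + H
(h(j) + 402)² = ((-6 + (-10 + 5*√2)) + 402)² = ((-16 + 5*√2) + 402)² = (386 + 5*√2)²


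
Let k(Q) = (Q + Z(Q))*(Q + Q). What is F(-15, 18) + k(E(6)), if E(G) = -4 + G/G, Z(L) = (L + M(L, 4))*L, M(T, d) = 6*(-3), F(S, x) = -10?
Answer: -370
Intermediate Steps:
M(T, d) = -18
Z(L) = L*(-18 + L) (Z(L) = (L - 18)*L = (-18 + L)*L = L*(-18 + L))
E(G) = -3 (E(G) = -4 + 1 = -3)
k(Q) = 2*Q*(Q + Q*(-18 + Q)) (k(Q) = (Q + Q*(-18 + Q))*(Q + Q) = (Q + Q*(-18 + Q))*(2*Q) = 2*Q*(Q + Q*(-18 + Q)))
F(-15, 18) + k(E(6)) = -10 + 2*(-3)**2*(-17 - 3) = -10 + 2*9*(-20) = -10 - 360 = -370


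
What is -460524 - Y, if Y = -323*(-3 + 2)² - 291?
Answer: -459910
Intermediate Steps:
Y = -614 (Y = -323*(-1)² - 291 = -323*1 - 291 = -323 - 291 = -614)
-460524 - Y = -460524 - 1*(-614) = -460524 + 614 = -459910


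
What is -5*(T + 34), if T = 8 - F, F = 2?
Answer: -200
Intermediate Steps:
T = 6 (T = 8 - 1*2 = 8 - 2 = 6)
-5*(T + 34) = -5*(6 + 34) = -5*40 = -200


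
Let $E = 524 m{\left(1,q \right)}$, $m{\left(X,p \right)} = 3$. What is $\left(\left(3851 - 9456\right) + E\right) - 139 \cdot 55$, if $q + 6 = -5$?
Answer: $-11678$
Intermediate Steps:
$q = -11$ ($q = -6 - 5 = -11$)
$E = 1572$ ($E = 524 \cdot 3 = 1572$)
$\left(\left(3851 - 9456\right) + E\right) - 139 \cdot 55 = \left(\left(3851 - 9456\right) + 1572\right) - 139 \cdot 55 = \left(\left(3851 - 9456\right) + 1572\right) - 7645 = \left(-5605 + 1572\right) - 7645 = -4033 - 7645 = -11678$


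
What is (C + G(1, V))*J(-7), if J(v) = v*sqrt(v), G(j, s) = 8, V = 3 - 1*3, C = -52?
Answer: 308*I*sqrt(7) ≈ 814.89*I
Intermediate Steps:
V = 0 (V = 3 - 3 = 0)
J(v) = v**(3/2)
(C + G(1, V))*J(-7) = (-52 + 8)*(-7)**(3/2) = -(-308)*I*sqrt(7) = 308*I*sqrt(7)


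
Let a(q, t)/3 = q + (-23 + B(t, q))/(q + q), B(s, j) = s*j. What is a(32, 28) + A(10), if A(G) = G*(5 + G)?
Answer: 18363/64 ≈ 286.92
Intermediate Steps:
B(s, j) = j*s
a(q, t) = 3*q + 3*(-23 + q*t)/(2*q) (a(q, t) = 3*(q + (-23 + q*t)/(q + q)) = 3*(q + (-23 + q*t)/((2*q))) = 3*(q + (-23 + q*t)*(1/(2*q))) = 3*(q + (-23 + q*t)/(2*q)) = 3*q + 3*(-23 + q*t)/(2*q))
a(32, 28) + A(10) = (3*32 - 69/2/32 + (3/2)*28) + 10*(5 + 10) = (96 - 69/2*1/32 + 42) + 10*15 = (96 - 69/64 + 42) + 150 = 8763/64 + 150 = 18363/64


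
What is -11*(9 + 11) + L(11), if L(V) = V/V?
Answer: -219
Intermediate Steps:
L(V) = 1
-11*(9 + 11) + L(11) = -11*(9 + 11) + 1 = -11*20 + 1 = -220 + 1 = -219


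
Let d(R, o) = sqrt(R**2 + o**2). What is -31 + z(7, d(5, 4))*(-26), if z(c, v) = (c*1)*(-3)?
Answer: 515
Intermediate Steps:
z(c, v) = -3*c (z(c, v) = c*(-3) = -3*c)
-31 + z(7, d(5, 4))*(-26) = -31 - 3*7*(-26) = -31 - 21*(-26) = -31 + 546 = 515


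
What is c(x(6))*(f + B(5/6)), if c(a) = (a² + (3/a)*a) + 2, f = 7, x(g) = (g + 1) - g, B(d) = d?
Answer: 47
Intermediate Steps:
x(g) = 1 (x(g) = (1 + g) - g = 1)
c(a) = 5 + a² (c(a) = (a² + 3) + 2 = (3 + a²) + 2 = 5 + a²)
c(x(6))*(f + B(5/6)) = (5 + 1²)*(7 + 5/6) = (5 + 1)*(7 + 5*(⅙)) = 6*(7 + ⅚) = 6*(47/6) = 47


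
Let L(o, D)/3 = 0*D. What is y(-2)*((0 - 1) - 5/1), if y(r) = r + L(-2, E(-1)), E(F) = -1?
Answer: 12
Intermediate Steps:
L(o, D) = 0 (L(o, D) = 3*(0*D) = 3*0 = 0)
y(r) = r (y(r) = r + 0 = r)
y(-2)*((0 - 1) - 5/1) = -2*((0 - 1) - 5/1) = -2*(-1 - 5*1) = -2*(-1 - 5) = -2*(-6) = 12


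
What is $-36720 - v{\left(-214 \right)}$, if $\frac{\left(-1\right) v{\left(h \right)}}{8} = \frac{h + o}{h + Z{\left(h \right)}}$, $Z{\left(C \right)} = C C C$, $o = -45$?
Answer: $- \frac{179938243844}{4900279} \approx -36720.0$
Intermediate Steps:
$Z{\left(C \right)} = C^{3}$ ($Z{\left(C \right)} = C^{2} C = C^{3}$)
$v{\left(h \right)} = - \frac{8 \left(-45 + h\right)}{h + h^{3}}$ ($v{\left(h \right)} = - 8 \frac{h - 45}{h + h^{3}} = - 8 \frac{-45 + h}{h + h^{3}} = - \frac{8 \left(-45 + h\right)}{h + h^{3}}$)
$-36720 - v{\left(-214 \right)} = -36720 - \frac{360 - -1712}{-214 + \left(-214\right)^{3}} = -36720 - \frac{360 + 1712}{-214 - 9800344} = -36720 - \frac{1}{-9800558} \cdot 2072 = -36720 - \left(- \frac{1}{9800558}\right) 2072 = -36720 - - \frac{1036}{4900279} = -36720 + \frac{1036}{4900279} = - \frac{179938243844}{4900279}$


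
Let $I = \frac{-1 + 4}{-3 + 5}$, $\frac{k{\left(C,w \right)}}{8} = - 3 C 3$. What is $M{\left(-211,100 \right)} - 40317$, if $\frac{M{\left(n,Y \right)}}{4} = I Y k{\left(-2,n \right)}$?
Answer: $46083$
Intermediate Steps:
$k{\left(C,w \right)} = - 72 C$ ($k{\left(C,w \right)} = 8 - 3 C 3 = 8 \left(- 9 C\right) = - 72 C$)
$I = \frac{3}{2} \approx 1.5$
$M{\left(n,Y \right)} = 864 Y$ ($M{\left(n,Y \right)} = 4 \frac{3 Y}{2} \left(\left(-72\right) \left(-2\right)\right) = 4 \frac{3 Y}{2} \cdot 144 = 4 \cdot 216 Y = 864 Y$)
$M{\left(-211,100 \right)} - 40317 = 864 \cdot 100 - 40317 = 86400 - 40317 = 46083$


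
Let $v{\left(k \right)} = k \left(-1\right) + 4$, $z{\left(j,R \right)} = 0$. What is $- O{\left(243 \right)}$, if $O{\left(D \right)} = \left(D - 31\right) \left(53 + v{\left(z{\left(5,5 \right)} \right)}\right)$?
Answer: $-12084$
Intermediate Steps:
$v{\left(k \right)} = 4 - k$ ($v{\left(k \right)} = - k + 4 = 4 - k$)
$O{\left(D \right)} = -1767 + 57 D$ ($O{\left(D \right)} = \left(D - 31\right) \left(53 + \left(4 - 0\right)\right) = \left(-31 + D\right) \left(53 + \left(4 + 0\right)\right) = \left(-31 + D\right) \left(53 + 4\right) = \left(-31 + D\right) 57 = -1767 + 57 D$)
$- O{\left(243 \right)} = - (-1767 + 57 \cdot 243) = - (-1767 + 13851) = \left(-1\right) 12084 = -12084$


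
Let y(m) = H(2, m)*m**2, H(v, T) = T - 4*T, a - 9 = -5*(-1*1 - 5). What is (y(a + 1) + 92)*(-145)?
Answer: 27826660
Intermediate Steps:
a = 39 (a = 9 - 5*(-1*1 - 5) = 9 - 5*(-1 - 5) = 9 - 5*(-6) = 9 + 30 = 39)
H(v, T) = -3*T
y(m) = -3*m**3 (y(m) = (-3*m)*m**2 = -3*m**3)
(y(a + 1) + 92)*(-145) = (-3*(39 + 1)**3 + 92)*(-145) = (-3*40**3 + 92)*(-145) = (-3*64000 + 92)*(-145) = (-192000 + 92)*(-145) = -191908*(-145) = 27826660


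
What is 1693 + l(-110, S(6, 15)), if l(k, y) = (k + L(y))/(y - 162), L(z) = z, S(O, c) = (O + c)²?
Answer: 472678/279 ≈ 1694.2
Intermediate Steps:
l(k, y) = (k + y)/(-162 + y) (l(k, y) = (k + y)/(y - 162) = (k + y)/(-162 + y))
1693 + l(-110, S(6, 15)) = 1693 + (-110 + (6 + 15)²)/(-162 + (6 + 15)²) = 1693 + (-110 + 21²)/(-162 + 21²) = 1693 + (-110 + 441)/(-162 + 441) = 1693 + 331/279 = 472678/279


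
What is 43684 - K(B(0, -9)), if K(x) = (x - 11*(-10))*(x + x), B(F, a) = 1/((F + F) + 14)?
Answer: 4279491/98 ≈ 43668.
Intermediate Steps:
B(F, a) = 1/(14 + 2*F) (B(F, a) = 1/(2*F + 14) = 1/(14 + 2*F))
K(x) = 2*x*(110 + x) (K(x) = (x + 110)*(2*x) = (110 + x)*(2*x) = 2*x*(110 + x))
43684 - K(B(0, -9)) = 43684 - 2*1/(2*(7 + 0))*(110 + 1/(2*(7 + 0))) = 43684 - 2*(½)/7*(110 + (½)/7) = 43684 - 2*(½)*(⅐)*(110 + (½)*(⅐)) = 43684 - 2*(110 + 1/14)/14 = 43684 - 2*1541/(14*14) = 43684 - 1*1541/98 = 43684 - 1541/98 = 4279491/98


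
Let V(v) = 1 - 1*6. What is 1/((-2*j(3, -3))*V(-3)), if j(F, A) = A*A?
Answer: 1/90 ≈ 0.011111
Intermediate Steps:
j(F, A) = A²
V(v) = -5 (V(v) = 1 - 6 = -5)
1/((-2*j(3, -3))*V(-3)) = 1/(-2*(-3)²*(-5)) = 1/(-2*9*(-5)) = 1/(-18*(-5)) = 1/90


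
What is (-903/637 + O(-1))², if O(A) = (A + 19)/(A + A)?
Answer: 898704/8281 ≈ 108.53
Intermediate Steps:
O(A) = (19 + A)/(2*A) (O(A) = (19 + A)/((2*A)) = (19 + A)*(1/(2*A)) = (19 + A)/(2*A))
(-903/637 + O(-1))² = (-903/637 + (½)*(19 - 1)/(-1))² = (-903*1/637 + (½)*(-1)*18)² = (-129/91 - 9)² = (-948/91)² = 898704/8281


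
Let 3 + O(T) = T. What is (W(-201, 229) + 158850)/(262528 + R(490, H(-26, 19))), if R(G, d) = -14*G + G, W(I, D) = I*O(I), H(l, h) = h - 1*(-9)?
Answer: 11103/14231 ≈ 0.78020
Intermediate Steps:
H(l, h) = 9 + h (H(l, h) = h + 9 = 9 + h)
O(T) = -3 + T
W(I, D) = I*(-3 + I)
R(G, d) = -13*G
(W(-201, 229) + 158850)/(262528 + R(490, H(-26, 19))) = (-201*(-3 - 201) + 158850)/(262528 - 13*490) = (-201*(-204) + 158850)/(262528 - 6370) = (41004 + 158850)/256158 = 199854*(1/256158) = 11103/14231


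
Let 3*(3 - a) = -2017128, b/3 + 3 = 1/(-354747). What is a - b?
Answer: 79509208613/118249 ≈ 6.7239e+5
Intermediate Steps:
b = -1064242/118249 (b = -9 + 3/(-354747) = -9 + 3*(-1/354747) = -9 - 1/118249 = -1064242/118249 ≈ -9.0000)
a = 672379 (a = 3 - ⅓*(-2017128) = 3 + 672376 = 672379)
a - b = 672379 - 1*(-1064242/118249) = 672379 + 1064242/118249 = 79509208613/118249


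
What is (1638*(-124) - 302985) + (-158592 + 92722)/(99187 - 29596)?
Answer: -35219862197/69591 ≈ -5.0610e+5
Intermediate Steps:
(1638*(-124) - 302985) + (-158592 + 92722)/(99187 - 29596) = (-203112 - 302985) - 65870/69591 = -506097 - 65870*1/69591 = -506097 - 65870/69591 = -35219862197/69591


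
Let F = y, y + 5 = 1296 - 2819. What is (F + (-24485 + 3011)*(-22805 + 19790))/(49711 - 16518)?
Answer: 64742582/33193 ≈ 1950.5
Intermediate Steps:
y = -1528 (y = -5 + (1296 - 2819) = -5 - 1523 = -1528)
F = -1528
(F + (-24485 + 3011)*(-22805 + 19790))/(49711 - 16518) = (-1528 + (-24485 + 3011)*(-22805 + 19790))/(49711 - 16518) = (-1528 - 21474*(-3015))/33193 = (-1528 + 64744110)*(1/33193) = 64742582*(1/33193) = 64742582/33193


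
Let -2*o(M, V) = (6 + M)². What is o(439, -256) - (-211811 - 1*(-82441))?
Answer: 60715/2 ≈ 30358.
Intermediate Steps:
o(M, V) = -(6 + M)²/2
o(439, -256) - (-211811 - 1*(-82441)) = -(6 + 439)²/2 - (-211811 - 1*(-82441)) = -½*445² - (-211811 + 82441) = -½*198025 - 1*(-129370) = -198025/2 + 129370 = 60715/2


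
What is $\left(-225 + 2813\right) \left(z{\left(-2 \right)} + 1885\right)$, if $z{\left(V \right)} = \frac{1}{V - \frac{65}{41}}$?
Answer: $\frac{717015752}{147} \approx 4.8777 \cdot 10^{6}$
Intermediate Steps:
$z{\left(V \right)} = \frac{1}{- \frac{65}{41} + V}$ ($z{\left(V \right)} = \frac{1}{V - \frac{65}{41}} = \frac{1}{- \frac{65}{41} + V}$)
$\left(-225 + 2813\right) \left(z{\left(-2 \right)} + 1885\right) = \left(-225 + 2813\right) \left(\frac{41}{-65 + 41 \left(-2\right)} + 1885\right) = 2588 \left(\frac{41}{-65 - 82} + 1885\right) = 2588 \left(\frac{41}{-147} + 1885\right) = 2588 \left(41 \left(- \frac{1}{147}\right) + 1885\right) = 2588 \left(- \frac{41}{147} + 1885\right) = 2588 \cdot \frac{277054}{147} = \frac{717015752}{147}$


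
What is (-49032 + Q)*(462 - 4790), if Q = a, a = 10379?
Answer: 167290184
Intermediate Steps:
Q = 10379
(-49032 + Q)*(462 - 4790) = (-49032 + 10379)*(462 - 4790) = -38653*(-4328) = 167290184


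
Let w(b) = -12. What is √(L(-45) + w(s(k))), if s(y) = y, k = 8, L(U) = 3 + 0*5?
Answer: 3*I ≈ 3.0*I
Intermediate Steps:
L(U) = 3 (L(U) = 3 + 0 = 3)
√(L(-45) + w(s(k))) = √(3 - 12) = √(-9) = 3*I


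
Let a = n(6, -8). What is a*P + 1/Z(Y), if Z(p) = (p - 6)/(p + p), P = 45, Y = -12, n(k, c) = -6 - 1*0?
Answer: -806/3 ≈ -268.67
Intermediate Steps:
n(k, c) = -6 (n(k, c) = -6 + 0 = -6)
a = -6
Z(p) = (-6 + p)/(2*p) (Z(p) = (-6 + p)/((2*p)) = (-6 + p)*(1/(2*p)) = (-6 + p)/(2*p))
a*P + 1/Z(Y) = -6*45 + 1/((1/2)*(-6 - 12)/(-12)) = -270 + 1/((1/2)*(-1/12)*(-18)) = -270 + 1/(3/4) = -270 + 4/3 = -806/3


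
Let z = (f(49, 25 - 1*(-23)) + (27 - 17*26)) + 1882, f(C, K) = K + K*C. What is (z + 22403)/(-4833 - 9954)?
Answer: -26270/14787 ≈ -1.7766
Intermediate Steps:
f(C, K) = K + C*K
z = 3867 (z = ((25 - 1*(-23))*(1 + 49) + (27 - 17*26)) + 1882 = ((25 + 23)*50 + (27 - 442)) + 1882 = (48*50 - 415) + 1882 = (2400 - 415) + 1882 = 1985 + 1882 = 3867)
(z + 22403)/(-4833 - 9954) = (3867 + 22403)/(-4833 - 9954) = 26270/(-14787) = 26270*(-1/14787) = -26270/14787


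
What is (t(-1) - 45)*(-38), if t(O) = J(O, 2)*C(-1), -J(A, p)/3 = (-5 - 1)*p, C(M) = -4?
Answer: 7182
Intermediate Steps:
J(A, p) = 18*p (J(A, p) = -3*(-5 - 1)*p = -(-18)*p = 18*p)
t(O) = -144 (t(O) = (18*2)*(-4) = 36*(-4) = -144)
(t(-1) - 45)*(-38) = (-144 - 45)*(-38) = -189*(-38) = 7182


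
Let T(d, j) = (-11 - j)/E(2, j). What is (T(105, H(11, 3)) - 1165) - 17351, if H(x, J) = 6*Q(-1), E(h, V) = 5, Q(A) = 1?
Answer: -92597/5 ≈ -18519.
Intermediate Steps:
H(x, J) = 6 (H(x, J) = 6*1 = 6)
T(d, j) = -11/5 - j/5 (T(d, j) = (-11 - j)/5 = (-11 - j)*(⅕) = -11/5 - j/5)
(T(105, H(11, 3)) - 1165) - 17351 = ((-11/5 - ⅕*6) - 1165) - 17351 = ((-11/5 - 6/5) - 1165) - 17351 = (-17/5 - 1165) - 17351 = -5842/5 - 17351 = -92597/5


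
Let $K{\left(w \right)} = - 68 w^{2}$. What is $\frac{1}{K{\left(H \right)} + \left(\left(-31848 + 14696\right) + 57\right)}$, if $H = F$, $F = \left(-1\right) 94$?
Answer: $- \frac{1}{617943} \approx -1.6183 \cdot 10^{-6}$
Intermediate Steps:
$F = -94$
$H = -94$
$\frac{1}{K{\left(H \right)} + \left(\left(-31848 + 14696\right) + 57\right)} = \frac{1}{- 68 \left(-94\right)^{2} + \left(\left(-31848 + 14696\right) + 57\right)} = \frac{1}{\left(-68\right) 8836 + \left(-17152 + 57\right)} = \frac{1}{-600848 - 17095} = \frac{1}{-617943} = - \frac{1}{617943}$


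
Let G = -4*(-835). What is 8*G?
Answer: 26720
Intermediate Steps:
G = 3340
8*G = 8*3340 = 26720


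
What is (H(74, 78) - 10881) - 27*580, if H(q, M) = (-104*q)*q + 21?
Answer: -596024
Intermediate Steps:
H(q, M) = 21 - 104*q**2 (H(q, M) = -104*q**2 + 21 = 21 - 104*q**2)
(H(74, 78) - 10881) - 27*580 = ((21 - 104*74**2) - 10881) - 27*580 = ((21 - 104*5476) - 10881) - 1*15660 = ((21 - 569504) - 10881) - 15660 = (-569483 - 10881) - 15660 = -580364 - 15660 = -596024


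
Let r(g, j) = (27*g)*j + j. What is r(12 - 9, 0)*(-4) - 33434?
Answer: -33434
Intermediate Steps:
r(g, j) = j + 27*g*j (r(g, j) = 27*g*j + j = j + 27*g*j)
r(12 - 9, 0)*(-4) - 33434 = (0*(1 + 27*(12 - 9)))*(-4) - 33434 = (0*(1 + 27*3))*(-4) - 33434 = (0*(1 + 81))*(-4) - 33434 = (0*82)*(-4) - 33434 = 0*(-4) - 33434 = 0 - 33434 = -33434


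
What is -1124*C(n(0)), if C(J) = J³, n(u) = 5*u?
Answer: 0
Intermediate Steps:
-1124*C(n(0)) = -1124*(5*0)³ = -1124*0³ = -1124*0 = 0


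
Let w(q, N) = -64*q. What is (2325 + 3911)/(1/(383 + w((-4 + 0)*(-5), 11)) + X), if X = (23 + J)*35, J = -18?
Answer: 2796846/78487 ≈ 35.635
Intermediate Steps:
X = 175 (X = (23 - 18)*35 = 5*35 = 175)
(2325 + 3911)/(1/(383 + w((-4 + 0)*(-5), 11)) + X) = (2325 + 3911)/(1/(383 - 64*(-4 + 0)*(-5)) + 175) = 6236/(1/(383 - (-256)*(-5)) + 175) = 6236/(1/(383 - 64*20) + 175) = 6236/(1/(383 - 1280) + 175) = 6236/(1/(-897) + 175) = 6236/(-1/897 + 175) = 6236/(156974/897) = 6236*(897/156974) = 2796846/78487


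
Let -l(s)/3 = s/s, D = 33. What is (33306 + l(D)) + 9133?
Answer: 42436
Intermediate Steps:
l(s) = -3 (l(s) = -3*s/s = -3*1 = -3)
(33306 + l(D)) + 9133 = (33306 - 3) + 9133 = 33303 + 9133 = 42436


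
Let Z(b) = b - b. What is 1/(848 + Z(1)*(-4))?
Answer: 1/848 ≈ 0.0011792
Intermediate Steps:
Z(b) = 0
1/(848 + Z(1)*(-4)) = 1/(848 + 0*(-4)) = 1/(848 + 0) = 1/848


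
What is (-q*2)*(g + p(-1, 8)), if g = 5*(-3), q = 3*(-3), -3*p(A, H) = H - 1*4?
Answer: -294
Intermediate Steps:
p(A, H) = 4/3 - H/3 (p(A, H) = -(H - 1*4)/3 = -(H - 4)/3 = -(-4 + H)/3 = 4/3 - H/3)
q = -9
g = -15
(-q*2)*(g + p(-1, 8)) = (-1*(-9)*2)*(-15 + (4/3 - 1/3*8)) = (9*2)*(-15 + (4/3 - 8/3)) = 18*(-15 - 4/3) = 18*(-49/3) = -294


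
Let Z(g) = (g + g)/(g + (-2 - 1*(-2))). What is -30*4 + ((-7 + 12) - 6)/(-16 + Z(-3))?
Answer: -1679/14 ≈ -119.93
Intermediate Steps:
Z(g) = 2 (Z(g) = (2*g)/(g + (-2 + 2)) = (2*g)/(g + 0) = (2*g)/g = 2)
-30*4 + ((-7 + 12) - 6)/(-16 + Z(-3)) = -30*4 + ((-7 + 12) - 6)/(-16 + 2) = -120 + (5 - 6)/(-14) = -120 - 1*(-1/14) = -120 + 1/14 = -1679/14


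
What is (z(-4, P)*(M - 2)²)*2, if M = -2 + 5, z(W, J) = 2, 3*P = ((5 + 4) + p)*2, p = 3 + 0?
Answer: 4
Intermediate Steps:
p = 3
P = 8 (P = (((5 + 4) + 3)*2)/3 = ((9 + 3)*2)/3 = (12*2)/3 = (⅓)*24 = 8)
M = 3
(z(-4, P)*(M - 2)²)*2 = (2*(3 - 2)²)*2 = (2*1²)*2 = (2*1)*2 = 2*2 = 4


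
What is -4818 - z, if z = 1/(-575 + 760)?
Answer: -891331/185 ≈ -4818.0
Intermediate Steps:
z = 1/185 ≈ 0.0054054
-4818 - z = -4818 - 1*1/185 = -4818 - 1/185 = -891331/185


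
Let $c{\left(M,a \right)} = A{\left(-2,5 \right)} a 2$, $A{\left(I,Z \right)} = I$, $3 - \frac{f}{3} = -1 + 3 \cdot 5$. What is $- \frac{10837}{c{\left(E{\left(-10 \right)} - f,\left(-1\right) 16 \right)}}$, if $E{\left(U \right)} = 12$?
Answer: $- \frac{10837}{64} \approx -169.33$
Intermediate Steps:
$f = -33$ ($f = 9 - 3 \left(-1 + 3 \cdot 5\right) = 9 - 3 \left(-1 + 15\right) = 9 - 42 = -33$)
$c{\left(M,a \right)} = - 4 a$ ($c{\left(M,a \right)} = - 2 a 2 = - 4 a$)
$- \frac{10837}{c{\left(E{\left(-10 \right)} - f,\left(-1\right) 16 \right)}} = - \frac{10837}{\left(-4\right) \left(\left(-1\right) 16\right)} = - \frac{10837}{\left(-4\right) \left(-16\right)} = - \frac{10837}{64}$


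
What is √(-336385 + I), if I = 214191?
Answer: I*√122194 ≈ 349.56*I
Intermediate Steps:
√(-336385 + I) = √(-336385 + 214191) = √(-122194) = I*√122194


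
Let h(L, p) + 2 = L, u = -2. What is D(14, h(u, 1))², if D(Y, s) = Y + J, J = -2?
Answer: 144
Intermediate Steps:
h(L, p) = -2 + L
D(Y, s) = -2 + Y (D(Y, s) = Y - 2 = -2 + Y)
D(14, h(u, 1))² = (-2 + 14)² = 12² = 144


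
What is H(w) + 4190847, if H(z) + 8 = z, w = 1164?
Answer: 4192003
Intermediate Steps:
H(z) = -8 + z
H(w) + 4190847 = (-8 + 1164) + 4190847 = 1156 + 4190847 = 4192003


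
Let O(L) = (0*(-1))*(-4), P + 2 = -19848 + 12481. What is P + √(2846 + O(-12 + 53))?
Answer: -7369 + √2846 ≈ -7315.6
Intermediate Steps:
P = -7369 (P = -2 + (-19848 + 12481) = -2 - 7367 = -7369)
O(L) = 0 (O(L) = 0*(-4) = 0)
P + √(2846 + O(-12 + 53)) = -7369 + √(2846 + 0) = -7369 + √2846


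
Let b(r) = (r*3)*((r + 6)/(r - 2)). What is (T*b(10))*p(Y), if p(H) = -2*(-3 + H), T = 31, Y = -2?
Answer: 18600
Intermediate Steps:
b(r) = 3*r*(6 + r)/(-2 + r) (b(r) = (3*r)*((6 + r)/(-2 + r)) = 3*r*(6 + r)/(-2 + r))
p(H) = 6 - 2*H
(T*b(10))*p(Y) = (31*(3*10*(6 + 10)/(-2 + 10)))*(6 - 2*(-2)) = (31*(3*10*16/8))*(6 + 4) = (31*(3*10*(⅛)*16))*10 = (31*60)*10 = 1860*10 = 18600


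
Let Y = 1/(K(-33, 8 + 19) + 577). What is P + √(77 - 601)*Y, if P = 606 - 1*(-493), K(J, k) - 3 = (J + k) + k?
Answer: 1099 + 2*I*√131/601 ≈ 1099.0 + 0.038088*I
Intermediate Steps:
K(J, k) = 3 + J + 2*k (K(J, k) = 3 + ((J + k) + k) = 3 + (J + 2*k) = 3 + J + 2*k)
P = 1099 (P = 606 + 493 = 1099)
Y = 1/601 (Y = 1/((3 - 33 + 2*(8 + 19)) + 577) = 1/((3 - 33 + 2*27) + 577) = 1/((3 - 33 + 54) + 577) = 1/(24 + 577) = 1/601 ≈ 0.0016639)
P + √(77 - 601)*Y = 1099 + √(77 - 601)*(1/601) = 1099 + √(-524)*(1/601) = 1099 + (2*I*√131)*(1/601) = 1099 + 2*I*√131/601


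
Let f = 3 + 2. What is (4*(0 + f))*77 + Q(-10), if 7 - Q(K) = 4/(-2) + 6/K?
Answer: 7748/5 ≈ 1549.6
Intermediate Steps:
f = 5
Q(K) = 9 - 6/K (Q(K) = 7 - (4/(-2) + 6/K) = 7 - (4*(-1/2) + 6/K) = 7 - (-2 + 6/K) = 7 + (2 - 6/K) = 9 - 6/K)
(4*(0 + f))*77 + Q(-10) = (4*(0 + 5))*77 + (9 - 6/(-10)) = (4*5)*77 + (9 - 6*(-1/10)) = 20*77 + (9 + 3/5) = 1540 + 48/5 = 7748/5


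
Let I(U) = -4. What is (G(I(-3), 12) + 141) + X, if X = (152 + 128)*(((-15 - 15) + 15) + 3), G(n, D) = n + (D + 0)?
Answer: -3211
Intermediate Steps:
G(n, D) = D + n (G(n, D) = n + D = D + n)
X = -3360 (X = 280*((-30 + 15) + 3) = 280*(-15 + 3) = 280*(-12) = -3360)
(G(I(-3), 12) + 141) + X = ((12 - 4) + 141) - 3360 = (8 + 141) - 3360 = 149 - 3360 = -3211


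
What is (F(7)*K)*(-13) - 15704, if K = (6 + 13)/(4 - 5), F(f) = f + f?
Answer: -12246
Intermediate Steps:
F(f) = 2*f
K = -19 (K = 19/(-1) = 19*(-1) = -19)
(F(7)*K)*(-13) - 15704 = ((2*7)*(-19))*(-13) - 15704 = (14*(-19))*(-13) - 15704 = -266*(-13) - 15704 = 3458 - 15704 = -12246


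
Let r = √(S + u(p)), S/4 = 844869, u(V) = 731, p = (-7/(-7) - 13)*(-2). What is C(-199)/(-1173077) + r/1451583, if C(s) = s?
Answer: 199/1173077 + √3380207/1451583 ≈ 0.0014362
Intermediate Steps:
p = 24 (p = (-7*(-⅐) - 13)*(-2) = (1 - 13)*(-2) = -12*(-2) = 24)
S = 3379476 (S = 4*844869 = 3379476)
r = √3380207 (r = √(3379476 + 731) = √3380207 ≈ 1838.5)
C(-199)/(-1173077) + r/1451583 = -199/(-1173077) + √3380207/1451583 = -199*(-1/1173077) + √3380207*(1/1451583) = 199/1173077 + √3380207/1451583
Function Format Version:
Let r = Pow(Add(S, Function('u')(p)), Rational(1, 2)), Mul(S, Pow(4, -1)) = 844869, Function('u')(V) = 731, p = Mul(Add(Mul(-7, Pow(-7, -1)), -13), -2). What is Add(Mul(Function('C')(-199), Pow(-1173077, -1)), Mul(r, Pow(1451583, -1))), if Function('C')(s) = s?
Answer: Add(Rational(199, 1173077), Mul(Rational(1, 1451583), Pow(3380207, Rational(1, 2)))) ≈ 0.0014362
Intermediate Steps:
p = 24 (p = Mul(Add(Mul(-7, Rational(-1, 7)), -13), -2) = Mul(Add(1, -13), -2) = Mul(-12, -2) = 24)
S = 3379476 (S = Mul(4, 844869) = 3379476)
r = Pow(3380207, Rational(1, 2)) (r = Pow(Add(3379476, 731), Rational(1, 2)) = Pow(3380207, Rational(1, 2)) ≈ 1838.5)
Add(Mul(Function('C')(-199), Pow(-1173077, -1)), Mul(r, Pow(1451583, -1))) = Add(Mul(-199, Pow(-1173077, -1)), Mul(Pow(3380207, Rational(1, 2)), Pow(1451583, -1))) = Add(Mul(-199, Rational(-1, 1173077)), Mul(Pow(3380207, Rational(1, 2)), Rational(1, 1451583))) = Add(Rational(199, 1173077), Mul(Rational(1, 1451583), Pow(3380207, Rational(1, 2))))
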